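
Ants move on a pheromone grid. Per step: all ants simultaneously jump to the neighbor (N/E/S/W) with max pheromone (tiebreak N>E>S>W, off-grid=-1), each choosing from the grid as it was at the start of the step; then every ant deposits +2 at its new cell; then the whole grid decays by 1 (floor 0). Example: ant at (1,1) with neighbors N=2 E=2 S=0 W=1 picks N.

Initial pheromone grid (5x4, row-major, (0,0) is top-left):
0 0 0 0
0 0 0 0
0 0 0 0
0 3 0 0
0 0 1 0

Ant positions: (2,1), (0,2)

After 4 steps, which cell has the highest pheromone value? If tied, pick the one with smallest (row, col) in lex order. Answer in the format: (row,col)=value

Step 1: ant0:(2,1)->S->(3,1) | ant1:(0,2)->E->(0,3)
  grid max=4 at (3,1)
Step 2: ant0:(3,1)->N->(2,1) | ant1:(0,3)->S->(1,3)
  grid max=3 at (3,1)
Step 3: ant0:(2,1)->S->(3,1) | ant1:(1,3)->N->(0,3)
  grid max=4 at (3,1)
Step 4: ant0:(3,1)->N->(2,1) | ant1:(0,3)->S->(1,3)
  grid max=3 at (3,1)
Final grid:
  0 0 0 0
  0 0 0 1
  0 1 0 0
  0 3 0 0
  0 0 0 0
Max pheromone 3 at (3,1)

Answer: (3,1)=3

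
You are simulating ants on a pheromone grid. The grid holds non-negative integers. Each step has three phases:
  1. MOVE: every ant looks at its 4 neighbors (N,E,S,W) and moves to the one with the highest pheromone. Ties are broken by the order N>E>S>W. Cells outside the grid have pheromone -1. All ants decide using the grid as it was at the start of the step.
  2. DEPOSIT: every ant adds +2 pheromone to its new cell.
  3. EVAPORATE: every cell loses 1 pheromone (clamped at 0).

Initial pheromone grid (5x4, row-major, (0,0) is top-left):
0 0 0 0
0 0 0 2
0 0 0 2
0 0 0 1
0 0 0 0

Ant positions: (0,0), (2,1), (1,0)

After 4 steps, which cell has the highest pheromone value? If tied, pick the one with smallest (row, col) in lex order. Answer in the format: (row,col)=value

Answer: (0,1)=8

Derivation:
Step 1: ant0:(0,0)->E->(0,1) | ant1:(2,1)->N->(1,1) | ant2:(1,0)->N->(0,0)
  grid max=1 at (0,0)
Step 2: ant0:(0,1)->S->(1,1) | ant1:(1,1)->N->(0,1) | ant2:(0,0)->E->(0,1)
  grid max=4 at (0,1)
Step 3: ant0:(1,1)->N->(0,1) | ant1:(0,1)->S->(1,1) | ant2:(0,1)->S->(1,1)
  grid max=5 at (0,1)
Step 4: ant0:(0,1)->S->(1,1) | ant1:(1,1)->N->(0,1) | ant2:(1,1)->N->(0,1)
  grid max=8 at (0,1)
Final grid:
  0 8 0 0
  0 6 0 0
  0 0 0 0
  0 0 0 0
  0 0 0 0
Max pheromone 8 at (0,1)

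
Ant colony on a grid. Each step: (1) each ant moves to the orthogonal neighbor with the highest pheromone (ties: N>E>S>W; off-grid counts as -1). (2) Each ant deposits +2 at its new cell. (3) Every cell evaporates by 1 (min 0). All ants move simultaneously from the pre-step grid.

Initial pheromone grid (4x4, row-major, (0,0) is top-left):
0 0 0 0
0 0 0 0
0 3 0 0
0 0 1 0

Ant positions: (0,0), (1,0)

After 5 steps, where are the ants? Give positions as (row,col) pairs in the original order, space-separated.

Step 1: ant0:(0,0)->E->(0,1) | ant1:(1,0)->N->(0,0)
  grid max=2 at (2,1)
Step 2: ant0:(0,1)->W->(0,0) | ant1:(0,0)->E->(0,1)
  grid max=2 at (0,0)
Step 3: ant0:(0,0)->E->(0,1) | ant1:(0,1)->W->(0,0)
  grid max=3 at (0,0)
Step 4: ant0:(0,1)->W->(0,0) | ant1:(0,0)->E->(0,1)
  grid max=4 at (0,0)
Step 5: ant0:(0,0)->E->(0,1) | ant1:(0,1)->W->(0,0)
  grid max=5 at (0,0)

(0,1) (0,0)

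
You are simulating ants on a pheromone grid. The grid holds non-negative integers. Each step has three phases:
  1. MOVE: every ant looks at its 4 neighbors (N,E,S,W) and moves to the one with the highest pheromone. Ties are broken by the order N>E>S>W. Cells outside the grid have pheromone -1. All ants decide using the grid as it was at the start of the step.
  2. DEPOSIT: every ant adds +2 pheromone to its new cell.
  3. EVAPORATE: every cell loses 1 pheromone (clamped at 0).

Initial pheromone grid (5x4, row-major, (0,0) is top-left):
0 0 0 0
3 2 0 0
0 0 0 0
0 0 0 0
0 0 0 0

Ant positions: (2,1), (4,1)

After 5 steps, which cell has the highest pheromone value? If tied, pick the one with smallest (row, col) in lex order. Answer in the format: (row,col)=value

Answer: (1,1)=7

Derivation:
Step 1: ant0:(2,1)->N->(1,1) | ant1:(4,1)->N->(3,1)
  grid max=3 at (1,1)
Step 2: ant0:(1,1)->W->(1,0) | ant1:(3,1)->N->(2,1)
  grid max=3 at (1,0)
Step 3: ant0:(1,0)->E->(1,1) | ant1:(2,1)->N->(1,1)
  grid max=5 at (1,1)
Step 4: ant0:(1,1)->W->(1,0) | ant1:(1,1)->W->(1,0)
  grid max=5 at (1,0)
Step 5: ant0:(1,0)->E->(1,1) | ant1:(1,0)->E->(1,1)
  grid max=7 at (1,1)
Final grid:
  0 0 0 0
  4 7 0 0
  0 0 0 0
  0 0 0 0
  0 0 0 0
Max pheromone 7 at (1,1)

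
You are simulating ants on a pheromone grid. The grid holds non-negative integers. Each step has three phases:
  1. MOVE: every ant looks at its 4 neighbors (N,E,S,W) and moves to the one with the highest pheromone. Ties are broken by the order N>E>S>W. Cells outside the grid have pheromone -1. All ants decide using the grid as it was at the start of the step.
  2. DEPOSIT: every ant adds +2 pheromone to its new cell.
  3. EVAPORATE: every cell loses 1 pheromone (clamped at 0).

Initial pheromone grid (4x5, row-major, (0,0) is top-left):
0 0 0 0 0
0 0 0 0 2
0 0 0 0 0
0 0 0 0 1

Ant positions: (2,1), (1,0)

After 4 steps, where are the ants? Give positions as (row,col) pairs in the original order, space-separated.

Step 1: ant0:(2,1)->N->(1,1) | ant1:(1,0)->N->(0,0)
  grid max=1 at (0,0)
Step 2: ant0:(1,1)->N->(0,1) | ant1:(0,0)->E->(0,1)
  grid max=3 at (0,1)
Step 3: ant0:(0,1)->E->(0,2) | ant1:(0,1)->E->(0,2)
  grid max=3 at (0,2)
Step 4: ant0:(0,2)->W->(0,1) | ant1:(0,2)->W->(0,1)
  grid max=5 at (0,1)

(0,1) (0,1)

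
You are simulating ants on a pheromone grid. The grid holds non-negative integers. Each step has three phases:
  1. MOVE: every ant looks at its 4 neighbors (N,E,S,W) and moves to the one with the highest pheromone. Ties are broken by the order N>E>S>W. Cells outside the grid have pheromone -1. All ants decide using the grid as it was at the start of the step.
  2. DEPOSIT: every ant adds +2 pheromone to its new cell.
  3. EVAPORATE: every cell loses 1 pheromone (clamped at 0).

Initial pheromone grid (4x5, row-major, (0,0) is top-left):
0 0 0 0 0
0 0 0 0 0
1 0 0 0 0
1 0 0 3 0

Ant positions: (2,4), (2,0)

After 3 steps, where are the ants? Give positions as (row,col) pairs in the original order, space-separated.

Step 1: ant0:(2,4)->N->(1,4) | ant1:(2,0)->S->(3,0)
  grid max=2 at (3,0)
Step 2: ant0:(1,4)->N->(0,4) | ant1:(3,0)->N->(2,0)
  grid max=1 at (0,4)
Step 3: ant0:(0,4)->S->(1,4) | ant1:(2,0)->S->(3,0)
  grid max=2 at (3,0)

(1,4) (3,0)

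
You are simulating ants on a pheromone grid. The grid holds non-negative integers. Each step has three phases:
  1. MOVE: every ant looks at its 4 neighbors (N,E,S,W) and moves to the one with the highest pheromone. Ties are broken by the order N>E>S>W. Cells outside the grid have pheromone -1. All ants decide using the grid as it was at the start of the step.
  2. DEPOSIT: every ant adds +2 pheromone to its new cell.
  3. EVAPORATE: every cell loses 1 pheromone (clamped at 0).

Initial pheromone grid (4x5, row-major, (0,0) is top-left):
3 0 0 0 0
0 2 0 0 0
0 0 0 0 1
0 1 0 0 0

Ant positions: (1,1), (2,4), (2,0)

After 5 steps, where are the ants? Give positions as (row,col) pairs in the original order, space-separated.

Step 1: ant0:(1,1)->N->(0,1) | ant1:(2,4)->N->(1,4) | ant2:(2,0)->N->(1,0)
  grid max=2 at (0,0)
Step 2: ant0:(0,1)->W->(0,0) | ant1:(1,4)->N->(0,4) | ant2:(1,0)->N->(0,0)
  grid max=5 at (0,0)
Step 3: ant0:(0,0)->E->(0,1) | ant1:(0,4)->S->(1,4) | ant2:(0,0)->E->(0,1)
  grid max=4 at (0,0)
Step 4: ant0:(0,1)->W->(0,0) | ant1:(1,4)->N->(0,4) | ant2:(0,1)->W->(0,0)
  grid max=7 at (0,0)
Step 5: ant0:(0,0)->E->(0,1) | ant1:(0,4)->S->(1,4) | ant2:(0,0)->E->(0,1)
  grid max=6 at (0,0)

(0,1) (1,4) (0,1)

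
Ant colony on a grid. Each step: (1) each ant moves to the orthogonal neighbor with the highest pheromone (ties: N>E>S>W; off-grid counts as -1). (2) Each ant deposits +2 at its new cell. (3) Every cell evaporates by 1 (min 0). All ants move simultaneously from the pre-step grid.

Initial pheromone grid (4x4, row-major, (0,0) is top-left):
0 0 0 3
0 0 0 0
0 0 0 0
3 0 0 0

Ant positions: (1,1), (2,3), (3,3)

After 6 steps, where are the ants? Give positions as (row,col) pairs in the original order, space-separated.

Step 1: ant0:(1,1)->N->(0,1) | ant1:(2,3)->N->(1,3) | ant2:(3,3)->N->(2,3)
  grid max=2 at (0,3)
Step 2: ant0:(0,1)->E->(0,2) | ant1:(1,3)->N->(0,3) | ant2:(2,3)->N->(1,3)
  grid max=3 at (0,3)
Step 3: ant0:(0,2)->E->(0,3) | ant1:(0,3)->S->(1,3) | ant2:(1,3)->N->(0,3)
  grid max=6 at (0,3)
Step 4: ant0:(0,3)->S->(1,3) | ant1:(1,3)->N->(0,3) | ant2:(0,3)->S->(1,3)
  grid max=7 at (0,3)
Step 5: ant0:(1,3)->N->(0,3) | ant1:(0,3)->S->(1,3) | ant2:(1,3)->N->(0,3)
  grid max=10 at (0,3)
Step 6: ant0:(0,3)->S->(1,3) | ant1:(1,3)->N->(0,3) | ant2:(0,3)->S->(1,3)
  grid max=11 at (0,3)

(1,3) (0,3) (1,3)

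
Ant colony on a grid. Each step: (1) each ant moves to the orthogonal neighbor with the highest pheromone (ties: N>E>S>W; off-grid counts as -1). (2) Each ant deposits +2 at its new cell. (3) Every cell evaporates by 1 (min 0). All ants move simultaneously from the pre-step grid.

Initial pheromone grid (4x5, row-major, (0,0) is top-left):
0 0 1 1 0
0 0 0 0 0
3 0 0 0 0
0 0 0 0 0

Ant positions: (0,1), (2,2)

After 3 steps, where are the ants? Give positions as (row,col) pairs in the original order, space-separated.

Step 1: ant0:(0,1)->E->(0,2) | ant1:(2,2)->N->(1,2)
  grid max=2 at (0,2)
Step 2: ant0:(0,2)->S->(1,2) | ant1:(1,2)->N->(0,2)
  grid max=3 at (0,2)
Step 3: ant0:(1,2)->N->(0,2) | ant1:(0,2)->S->(1,2)
  grid max=4 at (0,2)

(0,2) (1,2)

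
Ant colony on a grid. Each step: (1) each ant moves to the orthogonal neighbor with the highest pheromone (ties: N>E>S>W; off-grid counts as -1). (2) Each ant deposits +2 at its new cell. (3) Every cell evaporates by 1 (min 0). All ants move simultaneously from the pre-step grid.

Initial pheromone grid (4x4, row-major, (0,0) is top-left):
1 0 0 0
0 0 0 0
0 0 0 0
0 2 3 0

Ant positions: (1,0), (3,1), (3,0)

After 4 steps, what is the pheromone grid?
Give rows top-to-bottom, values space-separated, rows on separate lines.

After step 1: ants at (0,0),(3,2),(3,1)
  2 0 0 0
  0 0 0 0
  0 0 0 0
  0 3 4 0
After step 2: ants at (0,1),(3,1),(3,2)
  1 1 0 0
  0 0 0 0
  0 0 0 0
  0 4 5 0
After step 3: ants at (0,0),(3,2),(3,1)
  2 0 0 0
  0 0 0 0
  0 0 0 0
  0 5 6 0
After step 4: ants at (0,1),(3,1),(3,2)
  1 1 0 0
  0 0 0 0
  0 0 0 0
  0 6 7 0

1 1 0 0
0 0 0 0
0 0 0 0
0 6 7 0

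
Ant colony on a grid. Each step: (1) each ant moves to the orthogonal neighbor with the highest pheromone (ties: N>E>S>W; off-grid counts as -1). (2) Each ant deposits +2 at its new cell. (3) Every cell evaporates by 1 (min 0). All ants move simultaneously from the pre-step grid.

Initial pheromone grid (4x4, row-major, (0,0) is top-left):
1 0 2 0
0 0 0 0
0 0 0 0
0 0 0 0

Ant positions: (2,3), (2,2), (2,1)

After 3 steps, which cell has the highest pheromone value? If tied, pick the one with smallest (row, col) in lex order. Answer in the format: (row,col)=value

Step 1: ant0:(2,3)->N->(1,3) | ant1:(2,2)->N->(1,2) | ant2:(2,1)->N->(1,1)
  grid max=1 at (0,2)
Step 2: ant0:(1,3)->W->(1,2) | ant1:(1,2)->N->(0,2) | ant2:(1,1)->E->(1,2)
  grid max=4 at (1,2)
Step 3: ant0:(1,2)->N->(0,2) | ant1:(0,2)->S->(1,2) | ant2:(1,2)->N->(0,2)
  grid max=5 at (0,2)
Final grid:
  0 0 5 0
  0 0 5 0
  0 0 0 0
  0 0 0 0
Max pheromone 5 at (0,2)

Answer: (0,2)=5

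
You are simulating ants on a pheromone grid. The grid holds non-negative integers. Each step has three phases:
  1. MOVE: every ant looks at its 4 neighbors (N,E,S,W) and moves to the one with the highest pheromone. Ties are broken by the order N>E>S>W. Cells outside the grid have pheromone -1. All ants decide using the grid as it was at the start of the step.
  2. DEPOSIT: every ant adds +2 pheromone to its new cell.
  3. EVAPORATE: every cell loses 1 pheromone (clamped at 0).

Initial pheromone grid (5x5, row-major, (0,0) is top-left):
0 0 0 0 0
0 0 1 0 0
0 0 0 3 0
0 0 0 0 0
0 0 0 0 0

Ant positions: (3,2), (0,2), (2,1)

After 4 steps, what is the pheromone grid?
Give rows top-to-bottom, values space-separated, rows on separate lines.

After step 1: ants at (2,2),(1,2),(1,1)
  0 0 0 0 0
  0 1 2 0 0
  0 0 1 2 0
  0 0 0 0 0
  0 0 0 0 0
After step 2: ants at (1,2),(2,2),(1,2)
  0 0 0 0 0
  0 0 5 0 0
  0 0 2 1 0
  0 0 0 0 0
  0 0 0 0 0
After step 3: ants at (2,2),(1,2),(2,2)
  0 0 0 0 0
  0 0 6 0 0
  0 0 5 0 0
  0 0 0 0 0
  0 0 0 0 0
After step 4: ants at (1,2),(2,2),(1,2)
  0 0 0 0 0
  0 0 9 0 0
  0 0 6 0 0
  0 0 0 0 0
  0 0 0 0 0

0 0 0 0 0
0 0 9 0 0
0 0 6 0 0
0 0 0 0 0
0 0 0 0 0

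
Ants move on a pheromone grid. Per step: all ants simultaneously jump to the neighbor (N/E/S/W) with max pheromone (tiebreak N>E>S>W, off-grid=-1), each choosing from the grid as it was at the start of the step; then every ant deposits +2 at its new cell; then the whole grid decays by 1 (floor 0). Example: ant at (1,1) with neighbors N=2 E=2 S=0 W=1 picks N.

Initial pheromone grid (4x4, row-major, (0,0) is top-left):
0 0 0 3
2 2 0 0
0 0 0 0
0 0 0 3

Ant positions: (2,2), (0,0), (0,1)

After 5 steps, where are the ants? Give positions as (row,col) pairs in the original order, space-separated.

Step 1: ant0:(2,2)->N->(1,2) | ant1:(0,0)->S->(1,0) | ant2:(0,1)->S->(1,1)
  grid max=3 at (1,0)
Step 2: ant0:(1,2)->W->(1,1) | ant1:(1,0)->E->(1,1) | ant2:(1,1)->W->(1,0)
  grid max=6 at (1,1)
Step 3: ant0:(1,1)->W->(1,0) | ant1:(1,1)->W->(1,0) | ant2:(1,0)->E->(1,1)
  grid max=7 at (1,0)
Step 4: ant0:(1,0)->E->(1,1) | ant1:(1,0)->E->(1,1) | ant2:(1,1)->W->(1,0)
  grid max=10 at (1,1)
Step 5: ant0:(1,1)->W->(1,0) | ant1:(1,1)->W->(1,0) | ant2:(1,0)->E->(1,1)
  grid max=11 at (1,0)

(1,0) (1,0) (1,1)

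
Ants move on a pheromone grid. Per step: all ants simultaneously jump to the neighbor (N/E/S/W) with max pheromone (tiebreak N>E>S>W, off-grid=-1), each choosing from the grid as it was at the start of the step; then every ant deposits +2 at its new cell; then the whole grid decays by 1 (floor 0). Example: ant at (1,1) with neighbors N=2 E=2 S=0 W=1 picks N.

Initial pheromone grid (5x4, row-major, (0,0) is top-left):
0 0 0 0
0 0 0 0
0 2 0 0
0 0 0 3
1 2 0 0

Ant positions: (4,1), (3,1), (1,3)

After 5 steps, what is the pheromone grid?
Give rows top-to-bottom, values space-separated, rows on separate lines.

After step 1: ants at (4,0),(2,1),(0,3)
  0 0 0 1
  0 0 0 0
  0 3 0 0
  0 0 0 2
  2 1 0 0
After step 2: ants at (4,1),(1,1),(1,3)
  0 0 0 0
  0 1 0 1
  0 2 0 0
  0 0 0 1
  1 2 0 0
After step 3: ants at (4,0),(2,1),(0,3)
  0 0 0 1
  0 0 0 0
  0 3 0 0
  0 0 0 0
  2 1 0 0
After step 4: ants at (4,1),(1,1),(1,3)
  0 0 0 0
  0 1 0 1
  0 2 0 0
  0 0 0 0
  1 2 0 0
After step 5: ants at (4,0),(2,1),(0,3)
  0 0 0 1
  0 0 0 0
  0 3 0 0
  0 0 0 0
  2 1 0 0

0 0 0 1
0 0 0 0
0 3 0 0
0 0 0 0
2 1 0 0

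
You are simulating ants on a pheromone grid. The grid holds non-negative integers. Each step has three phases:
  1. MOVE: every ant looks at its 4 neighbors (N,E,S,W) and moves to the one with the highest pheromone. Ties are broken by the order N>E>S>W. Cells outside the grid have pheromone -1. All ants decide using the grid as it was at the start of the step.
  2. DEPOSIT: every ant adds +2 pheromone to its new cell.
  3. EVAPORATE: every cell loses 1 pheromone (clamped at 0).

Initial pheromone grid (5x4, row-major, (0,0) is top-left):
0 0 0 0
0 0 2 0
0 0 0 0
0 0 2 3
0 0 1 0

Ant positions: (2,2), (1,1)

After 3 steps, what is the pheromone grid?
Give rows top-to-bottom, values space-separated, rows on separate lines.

After step 1: ants at (1,2),(1,2)
  0 0 0 0
  0 0 5 0
  0 0 0 0
  0 0 1 2
  0 0 0 0
After step 2: ants at (0,2),(0,2)
  0 0 3 0
  0 0 4 0
  0 0 0 0
  0 0 0 1
  0 0 0 0
After step 3: ants at (1,2),(1,2)
  0 0 2 0
  0 0 7 0
  0 0 0 0
  0 0 0 0
  0 0 0 0

0 0 2 0
0 0 7 0
0 0 0 0
0 0 0 0
0 0 0 0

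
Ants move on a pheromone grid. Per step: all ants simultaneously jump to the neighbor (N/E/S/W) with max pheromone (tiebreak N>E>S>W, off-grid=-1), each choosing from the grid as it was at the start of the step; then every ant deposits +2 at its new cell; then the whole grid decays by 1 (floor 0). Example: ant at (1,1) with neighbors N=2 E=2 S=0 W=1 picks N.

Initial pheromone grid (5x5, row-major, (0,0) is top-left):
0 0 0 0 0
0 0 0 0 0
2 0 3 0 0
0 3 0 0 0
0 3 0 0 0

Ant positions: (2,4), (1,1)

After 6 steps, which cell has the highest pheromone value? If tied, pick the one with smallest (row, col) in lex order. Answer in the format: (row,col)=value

Answer: (0,4)=5

Derivation:
Step 1: ant0:(2,4)->N->(1,4) | ant1:(1,1)->N->(0,1)
  grid max=2 at (2,2)
Step 2: ant0:(1,4)->N->(0,4) | ant1:(0,1)->E->(0,2)
  grid max=1 at (0,2)
Step 3: ant0:(0,4)->S->(1,4) | ant1:(0,2)->E->(0,3)
  grid max=1 at (0,3)
Step 4: ant0:(1,4)->N->(0,4) | ant1:(0,3)->E->(0,4)
  grid max=3 at (0,4)
Step 5: ant0:(0,4)->S->(1,4) | ant1:(0,4)->S->(1,4)
  grid max=3 at (1,4)
Step 6: ant0:(1,4)->N->(0,4) | ant1:(1,4)->N->(0,4)
  grid max=5 at (0,4)
Final grid:
  0 0 0 0 5
  0 0 0 0 2
  0 0 0 0 0
  0 0 0 0 0
  0 0 0 0 0
Max pheromone 5 at (0,4)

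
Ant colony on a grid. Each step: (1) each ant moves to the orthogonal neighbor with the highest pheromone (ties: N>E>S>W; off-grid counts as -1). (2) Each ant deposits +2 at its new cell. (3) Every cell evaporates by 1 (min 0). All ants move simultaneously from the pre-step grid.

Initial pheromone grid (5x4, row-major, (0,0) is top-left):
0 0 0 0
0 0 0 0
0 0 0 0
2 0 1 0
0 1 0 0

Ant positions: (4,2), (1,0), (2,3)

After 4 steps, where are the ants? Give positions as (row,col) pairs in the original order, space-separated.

Step 1: ant0:(4,2)->N->(3,2) | ant1:(1,0)->N->(0,0) | ant2:(2,3)->N->(1,3)
  grid max=2 at (3,2)
Step 2: ant0:(3,2)->N->(2,2) | ant1:(0,0)->E->(0,1) | ant2:(1,3)->N->(0,3)
  grid max=1 at (0,1)
Step 3: ant0:(2,2)->S->(3,2) | ant1:(0,1)->E->(0,2) | ant2:(0,3)->S->(1,3)
  grid max=2 at (3,2)
Step 4: ant0:(3,2)->N->(2,2) | ant1:(0,2)->E->(0,3) | ant2:(1,3)->N->(0,3)
  grid max=3 at (0,3)

(2,2) (0,3) (0,3)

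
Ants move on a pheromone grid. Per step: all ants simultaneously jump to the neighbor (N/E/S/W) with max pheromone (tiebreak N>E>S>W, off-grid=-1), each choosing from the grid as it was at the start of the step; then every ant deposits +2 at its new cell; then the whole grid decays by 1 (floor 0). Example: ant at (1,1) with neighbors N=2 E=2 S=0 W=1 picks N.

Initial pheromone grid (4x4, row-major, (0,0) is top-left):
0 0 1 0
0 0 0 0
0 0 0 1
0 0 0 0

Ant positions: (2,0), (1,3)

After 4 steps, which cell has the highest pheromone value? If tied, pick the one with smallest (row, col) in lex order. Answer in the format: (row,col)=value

Answer: (0,2)=1

Derivation:
Step 1: ant0:(2,0)->N->(1,0) | ant1:(1,3)->S->(2,3)
  grid max=2 at (2,3)
Step 2: ant0:(1,0)->N->(0,0) | ant1:(2,3)->N->(1,3)
  grid max=1 at (0,0)
Step 3: ant0:(0,0)->E->(0,1) | ant1:(1,3)->S->(2,3)
  grid max=2 at (2,3)
Step 4: ant0:(0,1)->E->(0,2) | ant1:(2,3)->N->(1,3)
  grid max=1 at (0,2)
Final grid:
  0 0 1 0
  0 0 0 1
  0 0 0 1
  0 0 0 0
Max pheromone 1 at (0,2)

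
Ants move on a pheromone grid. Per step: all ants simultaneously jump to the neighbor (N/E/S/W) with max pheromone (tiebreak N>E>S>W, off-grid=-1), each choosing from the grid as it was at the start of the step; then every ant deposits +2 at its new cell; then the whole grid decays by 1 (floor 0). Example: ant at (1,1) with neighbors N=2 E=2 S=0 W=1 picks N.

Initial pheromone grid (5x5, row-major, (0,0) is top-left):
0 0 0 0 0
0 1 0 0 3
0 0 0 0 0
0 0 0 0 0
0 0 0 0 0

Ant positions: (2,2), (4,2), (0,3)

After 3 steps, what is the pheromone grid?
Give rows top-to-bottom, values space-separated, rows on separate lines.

After step 1: ants at (1,2),(3,2),(0,4)
  0 0 0 0 1
  0 0 1 0 2
  0 0 0 0 0
  0 0 1 0 0
  0 0 0 0 0
After step 2: ants at (0,2),(2,2),(1,4)
  0 0 1 0 0
  0 0 0 0 3
  0 0 1 0 0
  0 0 0 0 0
  0 0 0 0 0
After step 3: ants at (0,3),(1,2),(0,4)
  0 0 0 1 1
  0 0 1 0 2
  0 0 0 0 0
  0 0 0 0 0
  0 0 0 0 0

0 0 0 1 1
0 0 1 0 2
0 0 0 0 0
0 0 0 0 0
0 0 0 0 0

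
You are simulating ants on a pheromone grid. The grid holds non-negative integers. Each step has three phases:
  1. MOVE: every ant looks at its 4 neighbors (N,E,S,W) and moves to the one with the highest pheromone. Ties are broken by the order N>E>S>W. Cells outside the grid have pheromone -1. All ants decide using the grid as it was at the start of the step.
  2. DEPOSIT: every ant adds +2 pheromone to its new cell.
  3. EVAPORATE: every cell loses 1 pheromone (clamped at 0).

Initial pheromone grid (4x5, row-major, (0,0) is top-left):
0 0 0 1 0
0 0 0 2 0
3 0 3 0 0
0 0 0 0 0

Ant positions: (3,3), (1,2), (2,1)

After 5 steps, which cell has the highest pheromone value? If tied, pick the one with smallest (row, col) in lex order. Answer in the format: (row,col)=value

Answer: (2,2)=14

Derivation:
Step 1: ant0:(3,3)->N->(2,3) | ant1:(1,2)->S->(2,2) | ant2:(2,1)->E->(2,2)
  grid max=6 at (2,2)
Step 2: ant0:(2,3)->W->(2,2) | ant1:(2,2)->E->(2,3) | ant2:(2,2)->E->(2,3)
  grid max=7 at (2,2)
Step 3: ant0:(2,2)->E->(2,3) | ant1:(2,3)->W->(2,2) | ant2:(2,3)->W->(2,2)
  grid max=10 at (2,2)
Step 4: ant0:(2,3)->W->(2,2) | ant1:(2,2)->E->(2,3) | ant2:(2,2)->E->(2,3)
  grid max=11 at (2,2)
Step 5: ant0:(2,2)->E->(2,3) | ant1:(2,3)->W->(2,2) | ant2:(2,3)->W->(2,2)
  grid max=14 at (2,2)
Final grid:
  0 0 0 0 0
  0 0 0 0 0
  0 0 14 9 0
  0 0 0 0 0
Max pheromone 14 at (2,2)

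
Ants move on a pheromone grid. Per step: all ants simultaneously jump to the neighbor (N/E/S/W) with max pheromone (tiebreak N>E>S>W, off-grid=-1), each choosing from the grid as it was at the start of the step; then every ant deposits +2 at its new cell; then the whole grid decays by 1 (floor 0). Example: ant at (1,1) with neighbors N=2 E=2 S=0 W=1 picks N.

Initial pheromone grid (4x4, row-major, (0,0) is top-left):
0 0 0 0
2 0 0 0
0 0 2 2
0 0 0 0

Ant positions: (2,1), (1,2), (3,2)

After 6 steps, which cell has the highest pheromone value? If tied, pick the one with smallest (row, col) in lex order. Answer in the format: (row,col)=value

Step 1: ant0:(2,1)->E->(2,2) | ant1:(1,2)->S->(2,2) | ant2:(3,2)->N->(2,2)
  grid max=7 at (2,2)
Step 2: ant0:(2,2)->E->(2,3) | ant1:(2,2)->E->(2,3) | ant2:(2,2)->E->(2,3)
  grid max=6 at (2,2)
Step 3: ant0:(2,3)->W->(2,2) | ant1:(2,3)->W->(2,2) | ant2:(2,3)->W->(2,2)
  grid max=11 at (2,2)
Step 4: ant0:(2,2)->E->(2,3) | ant1:(2,2)->E->(2,3) | ant2:(2,2)->E->(2,3)
  grid max=10 at (2,2)
Step 5: ant0:(2,3)->W->(2,2) | ant1:(2,3)->W->(2,2) | ant2:(2,3)->W->(2,2)
  grid max=15 at (2,2)
Step 6: ant0:(2,2)->E->(2,3) | ant1:(2,2)->E->(2,3) | ant2:(2,2)->E->(2,3)
  grid max=14 at (2,2)
Final grid:
  0 0 0 0
  0 0 0 0
  0 0 14 14
  0 0 0 0
Max pheromone 14 at (2,2)

Answer: (2,2)=14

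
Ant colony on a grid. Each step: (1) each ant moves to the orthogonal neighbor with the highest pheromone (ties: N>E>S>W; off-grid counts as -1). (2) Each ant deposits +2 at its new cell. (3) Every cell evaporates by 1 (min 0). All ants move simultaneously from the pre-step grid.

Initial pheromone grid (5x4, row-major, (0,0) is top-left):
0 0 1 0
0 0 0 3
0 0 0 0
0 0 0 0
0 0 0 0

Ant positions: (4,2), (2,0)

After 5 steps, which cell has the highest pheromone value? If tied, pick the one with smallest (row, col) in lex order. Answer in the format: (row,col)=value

Answer: (0,3)=3

Derivation:
Step 1: ant0:(4,2)->N->(3,2) | ant1:(2,0)->N->(1,0)
  grid max=2 at (1,3)
Step 2: ant0:(3,2)->N->(2,2) | ant1:(1,0)->N->(0,0)
  grid max=1 at (0,0)
Step 3: ant0:(2,2)->N->(1,2) | ant1:(0,0)->E->(0,1)
  grid max=1 at (0,1)
Step 4: ant0:(1,2)->N->(0,2) | ant1:(0,1)->E->(0,2)
  grid max=3 at (0,2)
Step 5: ant0:(0,2)->E->(0,3) | ant1:(0,2)->E->(0,3)
  grid max=3 at (0,3)
Final grid:
  0 0 2 3
  0 0 0 0
  0 0 0 0
  0 0 0 0
  0 0 0 0
Max pheromone 3 at (0,3)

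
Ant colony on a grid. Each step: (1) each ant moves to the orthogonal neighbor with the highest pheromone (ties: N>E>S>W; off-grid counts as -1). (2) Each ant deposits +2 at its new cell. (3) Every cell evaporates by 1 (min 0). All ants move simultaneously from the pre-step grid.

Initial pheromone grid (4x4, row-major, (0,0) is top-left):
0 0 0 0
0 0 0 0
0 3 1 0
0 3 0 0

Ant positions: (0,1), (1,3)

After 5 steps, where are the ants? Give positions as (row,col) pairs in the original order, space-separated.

Step 1: ant0:(0,1)->E->(0,2) | ant1:(1,3)->N->(0,3)
  grid max=2 at (2,1)
Step 2: ant0:(0,2)->E->(0,3) | ant1:(0,3)->W->(0,2)
  grid max=2 at (0,2)
Step 3: ant0:(0,3)->W->(0,2) | ant1:(0,2)->E->(0,3)
  grid max=3 at (0,2)
Step 4: ant0:(0,2)->E->(0,3) | ant1:(0,3)->W->(0,2)
  grid max=4 at (0,2)
Step 5: ant0:(0,3)->W->(0,2) | ant1:(0,2)->E->(0,3)
  grid max=5 at (0,2)

(0,2) (0,3)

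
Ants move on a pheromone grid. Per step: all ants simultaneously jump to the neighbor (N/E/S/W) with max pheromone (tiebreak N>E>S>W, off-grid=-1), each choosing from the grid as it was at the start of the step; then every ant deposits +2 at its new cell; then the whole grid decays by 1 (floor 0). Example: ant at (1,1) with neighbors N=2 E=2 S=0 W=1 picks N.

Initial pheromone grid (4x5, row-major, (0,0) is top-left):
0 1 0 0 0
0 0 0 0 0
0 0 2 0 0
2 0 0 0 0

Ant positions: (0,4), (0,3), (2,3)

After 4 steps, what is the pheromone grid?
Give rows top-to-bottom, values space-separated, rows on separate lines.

After step 1: ants at (1,4),(0,4),(2,2)
  0 0 0 0 1
  0 0 0 0 1
  0 0 3 0 0
  1 0 0 0 0
After step 2: ants at (0,4),(1,4),(1,2)
  0 0 0 0 2
  0 0 1 0 2
  0 0 2 0 0
  0 0 0 0 0
After step 3: ants at (1,4),(0,4),(2,2)
  0 0 0 0 3
  0 0 0 0 3
  0 0 3 0 0
  0 0 0 0 0
After step 4: ants at (0,4),(1,4),(1,2)
  0 0 0 0 4
  0 0 1 0 4
  0 0 2 0 0
  0 0 0 0 0

0 0 0 0 4
0 0 1 0 4
0 0 2 0 0
0 0 0 0 0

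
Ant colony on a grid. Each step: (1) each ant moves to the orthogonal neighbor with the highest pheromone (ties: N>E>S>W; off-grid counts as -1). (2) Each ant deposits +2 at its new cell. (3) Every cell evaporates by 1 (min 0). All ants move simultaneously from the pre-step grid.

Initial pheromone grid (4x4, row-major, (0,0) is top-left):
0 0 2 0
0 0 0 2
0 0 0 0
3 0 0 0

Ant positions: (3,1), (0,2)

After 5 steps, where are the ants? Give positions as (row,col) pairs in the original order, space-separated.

Step 1: ant0:(3,1)->W->(3,0) | ant1:(0,2)->E->(0,3)
  grid max=4 at (3,0)
Step 2: ant0:(3,0)->N->(2,0) | ant1:(0,3)->S->(1,3)
  grid max=3 at (3,0)
Step 3: ant0:(2,0)->S->(3,0) | ant1:(1,3)->N->(0,3)
  grid max=4 at (3,0)
Step 4: ant0:(3,0)->N->(2,0) | ant1:(0,3)->S->(1,3)
  grid max=3 at (3,0)
Step 5: ant0:(2,0)->S->(3,0) | ant1:(1,3)->N->(0,3)
  grid max=4 at (3,0)

(3,0) (0,3)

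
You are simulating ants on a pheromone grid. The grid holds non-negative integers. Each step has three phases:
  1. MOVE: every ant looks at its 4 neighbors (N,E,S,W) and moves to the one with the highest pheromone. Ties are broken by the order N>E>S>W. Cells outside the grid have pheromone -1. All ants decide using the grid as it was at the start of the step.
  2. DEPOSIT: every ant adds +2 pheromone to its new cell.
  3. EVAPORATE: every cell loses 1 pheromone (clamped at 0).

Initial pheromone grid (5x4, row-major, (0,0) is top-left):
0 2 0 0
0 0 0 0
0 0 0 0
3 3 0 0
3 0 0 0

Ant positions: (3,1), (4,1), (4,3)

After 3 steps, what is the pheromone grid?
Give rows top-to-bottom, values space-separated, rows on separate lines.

After step 1: ants at (3,0),(3,1),(3,3)
  0 1 0 0
  0 0 0 0
  0 0 0 0
  4 4 0 1
  2 0 0 0
After step 2: ants at (3,1),(3,0),(2,3)
  0 0 0 0
  0 0 0 0
  0 0 0 1
  5 5 0 0
  1 0 0 0
After step 3: ants at (3,0),(3,1),(1,3)
  0 0 0 0
  0 0 0 1
  0 0 0 0
  6 6 0 0
  0 0 0 0

0 0 0 0
0 0 0 1
0 0 0 0
6 6 0 0
0 0 0 0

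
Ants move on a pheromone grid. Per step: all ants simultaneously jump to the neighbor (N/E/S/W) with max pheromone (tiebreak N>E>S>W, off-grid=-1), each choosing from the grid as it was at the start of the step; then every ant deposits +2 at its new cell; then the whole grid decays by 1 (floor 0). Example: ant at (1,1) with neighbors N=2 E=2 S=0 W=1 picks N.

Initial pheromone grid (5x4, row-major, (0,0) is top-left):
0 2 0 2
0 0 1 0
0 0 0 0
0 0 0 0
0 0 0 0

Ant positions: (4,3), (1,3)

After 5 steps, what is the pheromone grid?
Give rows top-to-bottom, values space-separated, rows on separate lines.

After step 1: ants at (3,3),(0,3)
  0 1 0 3
  0 0 0 0
  0 0 0 0
  0 0 0 1
  0 0 0 0
After step 2: ants at (2,3),(1,3)
  0 0 0 2
  0 0 0 1
  0 0 0 1
  0 0 0 0
  0 0 0 0
After step 3: ants at (1,3),(0,3)
  0 0 0 3
  0 0 0 2
  0 0 0 0
  0 0 0 0
  0 0 0 0
After step 4: ants at (0,3),(1,3)
  0 0 0 4
  0 0 0 3
  0 0 0 0
  0 0 0 0
  0 0 0 0
After step 5: ants at (1,3),(0,3)
  0 0 0 5
  0 0 0 4
  0 0 0 0
  0 0 0 0
  0 0 0 0

0 0 0 5
0 0 0 4
0 0 0 0
0 0 0 0
0 0 0 0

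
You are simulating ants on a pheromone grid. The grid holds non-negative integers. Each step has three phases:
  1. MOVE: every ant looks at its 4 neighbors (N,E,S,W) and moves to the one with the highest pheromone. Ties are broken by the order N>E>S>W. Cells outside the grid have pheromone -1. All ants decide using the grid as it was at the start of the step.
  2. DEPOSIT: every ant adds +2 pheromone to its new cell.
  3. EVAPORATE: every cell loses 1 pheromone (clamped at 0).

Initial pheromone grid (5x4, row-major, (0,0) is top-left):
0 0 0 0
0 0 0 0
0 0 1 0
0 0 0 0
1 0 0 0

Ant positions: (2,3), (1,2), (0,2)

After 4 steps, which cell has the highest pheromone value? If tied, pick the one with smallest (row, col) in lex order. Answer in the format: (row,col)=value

Step 1: ant0:(2,3)->W->(2,2) | ant1:(1,2)->S->(2,2) | ant2:(0,2)->E->(0,3)
  grid max=4 at (2,2)
Step 2: ant0:(2,2)->N->(1,2) | ant1:(2,2)->N->(1,2) | ant2:(0,3)->S->(1,3)
  grid max=3 at (1,2)
Step 3: ant0:(1,2)->S->(2,2) | ant1:(1,2)->S->(2,2) | ant2:(1,3)->W->(1,2)
  grid max=6 at (2,2)
Step 4: ant0:(2,2)->N->(1,2) | ant1:(2,2)->N->(1,2) | ant2:(1,2)->S->(2,2)
  grid max=7 at (1,2)
Final grid:
  0 0 0 0
  0 0 7 0
  0 0 7 0
  0 0 0 0
  0 0 0 0
Max pheromone 7 at (1,2)

Answer: (1,2)=7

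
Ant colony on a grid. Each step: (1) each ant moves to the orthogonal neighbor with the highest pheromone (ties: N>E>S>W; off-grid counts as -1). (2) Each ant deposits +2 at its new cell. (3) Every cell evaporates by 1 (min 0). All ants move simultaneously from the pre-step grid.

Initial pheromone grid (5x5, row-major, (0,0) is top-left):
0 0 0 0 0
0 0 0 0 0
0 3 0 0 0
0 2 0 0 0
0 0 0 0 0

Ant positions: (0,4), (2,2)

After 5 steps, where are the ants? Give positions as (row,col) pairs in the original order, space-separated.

Step 1: ant0:(0,4)->S->(1,4) | ant1:(2,2)->W->(2,1)
  grid max=4 at (2,1)
Step 2: ant0:(1,4)->N->(0,4) | ant1:(2,1)->S->(3,1)
  grid max=3 at (2,1)
Step 3: ant0:(0,4)->S->(1,4) | ant1:(3,1)->N->(2,1)
  grid max=4 at (2,1)
Step 4: ant0:(1,4)->N->(0,4) | ant1:(2,1)->S->(3,1)
  grid max=3 at (2,1)
Step 5: ant0:(0,4)->S->(1,4) | ant1:(3,1)->N->(2,1)
  grid max=4 at (2,1)

(1,4) (2,1)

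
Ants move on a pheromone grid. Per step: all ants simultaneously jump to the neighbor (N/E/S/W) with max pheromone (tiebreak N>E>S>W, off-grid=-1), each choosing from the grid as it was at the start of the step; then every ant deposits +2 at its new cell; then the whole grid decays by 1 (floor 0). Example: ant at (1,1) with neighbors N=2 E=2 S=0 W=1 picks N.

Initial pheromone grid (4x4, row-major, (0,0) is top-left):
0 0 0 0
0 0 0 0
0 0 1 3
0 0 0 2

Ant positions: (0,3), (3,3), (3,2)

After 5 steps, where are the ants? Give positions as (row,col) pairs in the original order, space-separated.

Step 1: ant0:(0,3)->S->(1,3) | ant1:(3,3)->N->(2,3) | ant2:(3,2)->E->(3,3)
  grid max=4 at (2,3)
Step 2: ant0:(1,3)->S->(2,3) | ant1:(2,3)->S->(3,3) | ant2:(3,3)->N->(2,3)
  grid max=7 at (2,3)
Step 3: ant0:(2,3)->S->(3,3) | ant1:(3,3)->N->(2,3) | ant2:(2,3)->S->(3,3)
  grid max=8 at (2,3)
Step 4: ant0:(3,3)->N->(2,3) | ant1:(2,3)->S->(3,3) | ant2:(3,3)->N->(2,3)
  grid max=11 at (2,3)
Step 5: ant0:(2,3)->S->(3,3) | ant1:(3,3)->N->(2,3) | ant2:(2,3)->S->(3,3)
  grid max=12 at (2,3)

(3,3) (2,3) (3,3)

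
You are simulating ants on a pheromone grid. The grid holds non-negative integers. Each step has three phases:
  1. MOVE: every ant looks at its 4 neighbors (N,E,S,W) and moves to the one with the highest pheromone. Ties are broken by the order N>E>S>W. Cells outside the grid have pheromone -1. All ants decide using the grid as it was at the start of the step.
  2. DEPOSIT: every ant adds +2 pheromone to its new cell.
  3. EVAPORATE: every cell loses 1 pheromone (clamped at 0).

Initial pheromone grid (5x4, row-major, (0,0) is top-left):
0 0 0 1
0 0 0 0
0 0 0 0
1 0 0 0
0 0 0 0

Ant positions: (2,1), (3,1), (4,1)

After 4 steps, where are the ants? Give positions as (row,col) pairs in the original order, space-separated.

Step 1: ant0:(2,1)->N->(1,1) | ant1:(3,1)->W->(3,0) | ant2:(4,1)->N->(3,1)
  grid max=2 at (3,0)
Step 2: ant0:(1,1)->N->(0,1) | ant1:(3,0)->E->(3,1) | ant2:(3,1)->W->(3,0)
  grid max=3 at (3,0)
Step 3: ant0:(0,1)->E->(0,2) | ant1:(3,1)->W->(3,0) | ant2:(3,0)->E->(3,1)
  grid max=4 at (3,0)
Step 4: ant0:(0,2)->E->(0,3) | ant1:(3,0)->E->(3,1) | ant2:(3,1)->W->(3,0)
  grid max=5 at (3,0)

(0,3) (3,1) (3,0)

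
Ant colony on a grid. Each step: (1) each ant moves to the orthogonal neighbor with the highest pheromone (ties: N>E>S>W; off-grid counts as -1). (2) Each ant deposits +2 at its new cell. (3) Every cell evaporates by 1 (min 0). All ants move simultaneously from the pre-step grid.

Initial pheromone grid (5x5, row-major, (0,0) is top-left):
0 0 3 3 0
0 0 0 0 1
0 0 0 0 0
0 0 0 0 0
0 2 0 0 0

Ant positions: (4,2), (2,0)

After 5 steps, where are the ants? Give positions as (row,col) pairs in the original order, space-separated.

Step 1: ant0:(4,2)->W->(4,1) | ant1:(2,0)->N->(1,0)
  grid max=3 at (4,1)
Step 2: ant0:(4,1)->N->(3,1) | ant1:(1,0)->N->(0,0)
  grid max=2 at (4,1)
Step 3: ant0:(3,1)->S->(4,1) | ant1:(0,0)->E->(0,1)
  grid max=3 at (4,1)
Step 4: ant0:(4,1)->N->(3,1) | ant1:(0,1)->E->(0,2)
  grid max=2 at (4,1)
Step 5: ant0:(3,1)->S->(4,1) | ant1:(0,2)->E->(0,3)
  grid max=3 at (4,1)

(4,1) (0,3)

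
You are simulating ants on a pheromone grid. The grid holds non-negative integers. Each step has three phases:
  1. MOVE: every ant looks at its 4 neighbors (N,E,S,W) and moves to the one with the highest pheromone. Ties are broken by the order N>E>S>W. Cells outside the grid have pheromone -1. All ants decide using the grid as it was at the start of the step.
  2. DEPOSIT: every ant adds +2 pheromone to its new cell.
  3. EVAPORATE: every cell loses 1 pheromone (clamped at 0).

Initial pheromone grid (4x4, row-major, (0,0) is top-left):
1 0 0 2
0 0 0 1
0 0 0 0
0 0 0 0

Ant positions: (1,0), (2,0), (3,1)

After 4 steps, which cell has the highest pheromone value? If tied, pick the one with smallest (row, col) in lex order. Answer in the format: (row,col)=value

Step 1: ant0:(1,0)->N->(0,0) | ant1:(2,0)->N->(1,0) | ant2:(3,1)->N->(2,1)
  grid max=2 at (0,0)
Step 2: ant0:(0,0)->S->(1,0) | ant1:(1,0)->N->(0,0) | ant2:(2,1)->N->(1,1)
  grid max=3 at (0,0)
Step 3: ant0:(1,0)->N->(0,0) | ant1:(0,0)->S->(1,0) | ant2:(1,1)->W->(1,0)
  grid max=5 at (1,0)
Step 4: ant0:(0,0)->S->(1,0) | ant1:(1,0)->N->(0,0) | ant2:(1,0)->N->(0,0)
  grid max=7 at (0,0)
Final grid:
  7 0 0 0
  6 0 0 0
  0 0 0 0
  0 0 0 0
Max pheromone 7 at (0,0)

Answer: (0,0)=7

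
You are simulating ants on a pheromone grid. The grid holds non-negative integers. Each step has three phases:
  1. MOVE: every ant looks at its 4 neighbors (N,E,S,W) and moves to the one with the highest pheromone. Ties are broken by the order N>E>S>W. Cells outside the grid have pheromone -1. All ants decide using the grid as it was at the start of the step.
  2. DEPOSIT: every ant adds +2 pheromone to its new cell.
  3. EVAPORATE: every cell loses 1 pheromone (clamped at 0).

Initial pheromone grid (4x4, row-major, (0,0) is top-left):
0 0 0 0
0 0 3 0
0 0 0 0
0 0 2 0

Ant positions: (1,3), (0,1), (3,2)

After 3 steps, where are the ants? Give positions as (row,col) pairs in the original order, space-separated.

Step 1: ant0:(1,3)->W->(1,2) | ant1:(0,1)->E->(0,2) | ant2:(3,2)->N->(2,2)
  grid max=4 at (1,2)
Step 2: ant0:(1,2)->N->(0,2) | ant1:(0,2)->S->(1,2) | ant2:(2,2)->N->(1,2)
  grid max=7 at (1,2)
Step 3: ant0:(0,2)->S->(1,2) | ant1:(1,2)->N->(0,2) | ant2:(1,2)->N->(0,2)
  grid max=8 at (1,2)

(1,2) (0,2) (0,2)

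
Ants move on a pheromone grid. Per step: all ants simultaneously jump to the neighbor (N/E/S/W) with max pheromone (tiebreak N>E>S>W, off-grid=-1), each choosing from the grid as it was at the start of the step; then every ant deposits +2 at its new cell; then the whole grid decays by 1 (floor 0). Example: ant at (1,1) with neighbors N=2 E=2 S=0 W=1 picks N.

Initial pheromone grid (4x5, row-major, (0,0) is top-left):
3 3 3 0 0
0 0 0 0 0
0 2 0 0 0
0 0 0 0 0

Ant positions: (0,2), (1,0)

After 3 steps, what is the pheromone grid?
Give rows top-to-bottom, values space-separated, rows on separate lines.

After step 1: ants at (0,1),(0,0)
  4 4 2 0 0
  0 0 0 0 0
  0 1 0 0 0
  0 0 0 0 0
After step 2: ants at (0,0),(0,1)
  5 5 1 0 0
  0 0 0 0 0
  0 0 0 0 0
  0 0 0 0 0
After step 3: ants at (0,1),(0,0)
  6 6 0 0 0
  0 0 0 0 0
  0 0 0 0 0
  0 0 0 0 0

6 6 0 0 0
0 0 0 0 0
0 0 0 0 0
0 0 0 0 0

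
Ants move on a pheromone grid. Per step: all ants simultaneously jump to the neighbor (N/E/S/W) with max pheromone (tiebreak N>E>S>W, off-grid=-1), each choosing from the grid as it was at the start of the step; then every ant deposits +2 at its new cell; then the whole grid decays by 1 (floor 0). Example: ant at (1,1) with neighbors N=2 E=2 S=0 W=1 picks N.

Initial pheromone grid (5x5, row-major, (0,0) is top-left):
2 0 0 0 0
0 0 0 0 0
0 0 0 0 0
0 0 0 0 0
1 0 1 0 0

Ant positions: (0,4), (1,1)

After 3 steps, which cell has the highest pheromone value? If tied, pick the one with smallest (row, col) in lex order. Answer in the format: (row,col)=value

Step 1: ant0:(0,4)->S->(1,4) | ant1:(1,1)->N->(0,1)
  grid max=1 at (0,0)
Step 2: ant0:(1,4)->N->(0,4) | ant1:(0,1)->W->(0,0)
  grid max=2 at (0,0)
Step 3: ant0:(0,4)->S->(1,4) | ant1:(0,0)->E->(0,1)
  grid max=1 at (0,0)
Final grid:
  1 1 0 0 0
  0 0 0 0 1
  0 0 0 0 0
  0 0 0 0 0
  0 0 0 0 0
Max pheromone 1 at (0,0)

Answer: (0,0)=1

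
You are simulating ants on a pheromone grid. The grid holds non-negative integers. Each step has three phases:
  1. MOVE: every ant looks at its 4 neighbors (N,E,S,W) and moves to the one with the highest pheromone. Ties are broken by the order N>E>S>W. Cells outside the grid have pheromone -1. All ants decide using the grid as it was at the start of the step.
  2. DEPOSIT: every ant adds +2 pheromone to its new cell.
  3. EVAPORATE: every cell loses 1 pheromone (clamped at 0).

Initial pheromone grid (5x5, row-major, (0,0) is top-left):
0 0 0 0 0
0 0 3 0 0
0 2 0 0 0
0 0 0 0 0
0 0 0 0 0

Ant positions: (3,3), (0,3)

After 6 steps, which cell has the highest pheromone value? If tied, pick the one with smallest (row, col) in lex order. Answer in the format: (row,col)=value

Answer: (1,3)=5

Derivation:
Step 1: ant0:(3,3)->N->(2,3) | ant1:(0,3)->E->(0,4)
  grid max=2 at (1,2)
Step 2: ant0:(2,3)->N->(1,3) | ant1:(0,4)->S->(1,4)
  grid max=1 at (1,2)
Step 3: ant0:(1,3)->E->(1,4) | ant1:(1,4)->W->(1,3)
  grid max=2 at (1,3)
Step 4: ant0:(1,4)->W->(1,3) | ant1:(1,3)->E->(1,4)
  grid max=3 at (1,3)
Step 5: ant0:(1,3)->E->(1,4) | ant1:(1,4)->W->(1,3)
  grid max=4 at (1,3)
Step 6: ant0:(1,4)->W->(1,3) | ant1:(1,3)->E->(1,4)
  grid max=5 at (1,3)
Final grid:
  0 0 0 0 0
  0 0 0 5 5
  0 0 0 0 0
  0 0 0 0 0
  0 0 0 0 0
Max pheromone 5 at (1,3)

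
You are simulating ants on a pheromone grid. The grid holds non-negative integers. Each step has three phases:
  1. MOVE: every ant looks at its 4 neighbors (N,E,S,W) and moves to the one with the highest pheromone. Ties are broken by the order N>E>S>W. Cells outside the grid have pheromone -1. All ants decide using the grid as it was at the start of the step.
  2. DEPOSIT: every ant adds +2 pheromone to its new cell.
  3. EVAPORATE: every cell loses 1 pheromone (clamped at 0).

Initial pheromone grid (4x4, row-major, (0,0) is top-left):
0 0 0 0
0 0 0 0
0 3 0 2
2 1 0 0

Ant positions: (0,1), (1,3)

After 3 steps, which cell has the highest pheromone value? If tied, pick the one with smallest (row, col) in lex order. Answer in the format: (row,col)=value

Answer: (2,3)=3

Derivation:
Step 1: ant0:(0,1)->E->(0,2) | ant1:(1,3)->S->(2,3)
  grid max=3 at (2,3)
Step 2: ant0:(0,2)->E->(0,3) | ant1:(2,3)->N->(1,3)
  grid max=2 at (2,3)
Step 3: ant0:(0,3)->S->(1,3) | ant1:(1,3)->S->(2,3)
  grid max=3 at (2,3)
Final grid:
  0 0 0 0
  0 0 0 2
  0 0 0 3
  0 0 0 0
Max pheromone 3 at (2,3)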